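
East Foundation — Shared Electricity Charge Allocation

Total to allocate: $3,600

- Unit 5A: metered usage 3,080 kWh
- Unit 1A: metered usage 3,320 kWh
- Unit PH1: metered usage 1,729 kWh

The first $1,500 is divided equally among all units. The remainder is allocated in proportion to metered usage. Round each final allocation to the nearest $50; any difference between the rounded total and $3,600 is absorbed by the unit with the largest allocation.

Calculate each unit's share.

Equal tier: $1,500 ÷ 3 = $500 apiece.
Remainder $2,100 by metered usage (total 8,129): Unit 5A 795.67 → $800; Unit 1A 857.67 → $850; Unit PH1 446.66 → $450.
Totals: Unit 5A $500 + $800 = $1,300; Unit 1A $500 + $850 = $1,350; Unit PH1 $500 + $450 = $950.

Unit 5A: $1,300; Unit 1A: $1,350; Unit PH1: $950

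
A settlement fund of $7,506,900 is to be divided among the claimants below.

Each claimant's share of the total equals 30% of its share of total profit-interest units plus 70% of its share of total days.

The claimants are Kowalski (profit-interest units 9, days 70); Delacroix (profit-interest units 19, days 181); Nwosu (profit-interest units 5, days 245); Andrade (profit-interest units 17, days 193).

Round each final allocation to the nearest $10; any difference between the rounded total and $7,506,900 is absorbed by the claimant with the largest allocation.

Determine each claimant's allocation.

Kowalski: $939,250 · Delacroix: $2,236,230 · Nwosu: $2,093,760 · Andrade: $2,237,660

Profit-interest units total 50; days total 689.
Combined weights (30% profit-interest units + 70% days): Kowalski 0.1251; Delacroix 0.2979; Nwosu 0.2789; Andrade 0.2981.
Pro-rata amounts: Kowalski 939,245.02; Delacroix 2,236,228.15; Nwosu 2,093,760.48; Andrade 2,237,666.34.
Rounded to nearest $10: Kowalski $939,250; Delacroix $2,236,230; Nwosu $2,093,760; Andrade $2,237,670. Sum = $7,506,910.
Difference $7,506,900 − $7,506,910 = −$10 applied to largest allocation (Andrade): Andrade becomes $2,237,660.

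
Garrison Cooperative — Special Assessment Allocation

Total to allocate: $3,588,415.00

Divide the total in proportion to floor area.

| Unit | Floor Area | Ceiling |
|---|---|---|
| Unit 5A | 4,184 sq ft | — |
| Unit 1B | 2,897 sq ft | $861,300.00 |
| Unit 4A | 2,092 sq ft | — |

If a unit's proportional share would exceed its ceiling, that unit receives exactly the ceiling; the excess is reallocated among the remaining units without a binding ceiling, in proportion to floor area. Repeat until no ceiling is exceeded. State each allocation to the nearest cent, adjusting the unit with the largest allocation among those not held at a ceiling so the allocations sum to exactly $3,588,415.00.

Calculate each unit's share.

Unit 5A: $1,818,076.67 | Unit 1B: $861,300.00 | Unit 4A: $909,038.33

Sum of floor area: 9,173.
Unconstrained shares: Unit 5A 1,636,752.2468; Unit 1B 1,133,286.6298; Unit 4A 818,376.1234.
Capped: Unit 1B ($861,300.00); residual $2,727,115.00 reallocated over remaining floor area 6,276.
Redistributed shares: Unit 5A 1,818,076.6667 → $1,818,076.67; Unit 4A 909,038.3333 → $909,038.33.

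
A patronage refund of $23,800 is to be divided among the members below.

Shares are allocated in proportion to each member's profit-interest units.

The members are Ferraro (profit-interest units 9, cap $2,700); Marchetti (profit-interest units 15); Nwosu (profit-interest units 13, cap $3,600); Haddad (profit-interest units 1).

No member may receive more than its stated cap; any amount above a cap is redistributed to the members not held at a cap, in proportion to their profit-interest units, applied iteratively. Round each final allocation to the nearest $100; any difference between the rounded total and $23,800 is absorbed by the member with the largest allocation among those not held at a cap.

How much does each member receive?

Ferraro: $2,700; Marchetti: $16,400; Nwosu: $3,600; Haddad: $1,100

Total profit-interest units = 38.
Proportional shares (ignoring caps): Ferraro 5,636.84; Marchetti 9,394.74; Nwosu 8,142.11; Haddad 626.32.
Capped: Ferraro ($2,700), Nwosu ($3,600); balance $17,500 reallocated over remaining profit-interest units 16.
Shares after redistribution: Marchetti 16,406.25 → $16,400; Haddad 1,093.75 → $1,100.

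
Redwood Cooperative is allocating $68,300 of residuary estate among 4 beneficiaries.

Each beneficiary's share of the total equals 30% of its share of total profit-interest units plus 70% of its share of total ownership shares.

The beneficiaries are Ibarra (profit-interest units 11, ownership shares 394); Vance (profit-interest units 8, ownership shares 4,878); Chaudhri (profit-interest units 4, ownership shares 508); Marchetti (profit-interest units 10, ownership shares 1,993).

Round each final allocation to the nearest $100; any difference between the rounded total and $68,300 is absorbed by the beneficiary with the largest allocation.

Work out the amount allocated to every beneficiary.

Profit-interest units total 33; ownership shares total 7,773.
Composite weights (30% profit-interest units + 70% ownership shares): Ibarra 0.1355; Vance 0.5120; Chaudhri 0.0821; Marchetti 0.2704.
Proportional shares: Ibarra 9,253.41; Vance 34,970.77; Chaudhri 5,608.23; Marchetti 18,467.59.
Rounded to nearest $100: Ibarra $9,300; Vance $35,000; Chaudhri $5,600; Marchetti $18,500. Sum = $68,400.
Difference $68,300 − $68,400 = −$100 applied to largest allocation (Vance): Vance becomes $34,900.

Ibarra: $9,300; Vance: $34,900; Chaudhri: $5,600; Marchetti: $18,500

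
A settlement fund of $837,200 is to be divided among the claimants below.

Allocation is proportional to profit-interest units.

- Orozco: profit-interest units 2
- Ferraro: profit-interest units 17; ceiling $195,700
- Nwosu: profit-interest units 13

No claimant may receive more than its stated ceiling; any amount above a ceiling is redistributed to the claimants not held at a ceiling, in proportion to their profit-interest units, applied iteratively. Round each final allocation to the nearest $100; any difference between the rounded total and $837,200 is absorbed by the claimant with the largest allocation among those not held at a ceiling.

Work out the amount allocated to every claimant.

Sum of profit-interest units: 32.
Unconstrained shares: Orozco 52,325.00; Ferraro 444,762.50; Nwosu 340,112.50.
Held at cap: Ferraro ($195,700); remaining pool $641,500 reallocated over remaining profit-interest units 15.
Redistributed shares: Orozco 85,533.33 → $85,500; Nwosu 555,966.67 → $556,000.

Orozco: $85,500 · Ferraro: $195,700 · Nwosu: $556,000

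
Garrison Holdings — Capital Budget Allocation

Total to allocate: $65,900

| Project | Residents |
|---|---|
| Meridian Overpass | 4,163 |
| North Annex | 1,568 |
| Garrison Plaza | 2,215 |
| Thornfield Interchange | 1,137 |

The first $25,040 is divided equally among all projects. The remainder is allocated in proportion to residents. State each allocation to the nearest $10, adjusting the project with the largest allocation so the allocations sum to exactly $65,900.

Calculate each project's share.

Meridian Overpass: $25,000 · North Annex: $13,310 · Garrison Plaza: $16,220 · Thornfield Interchange: $11,370

Equal tier: $25,040 ÷ 4 = $6,260 apiece.
Remainder $40,860 by residents (total 9,083): Meridian Overpass 18,727.31 → $18,730; North Annex 7,053.67 → $7,050; Garrison Plaza 9,964.21 → $9,960; Thornfield Interchange 5,114.81 → $5,110.
Rounding difference +$10 on remainder applied to Meridian Overpass.
Totals: Meridian Overpass $6,260 + $18,740 = $25,000; North Annex $6,260 + $7,050 = $13,310; Garrison Plaza $6,260 + $9,960 = $16,220; Thornfield Interchange $6,260 + $5,110 = $11,370.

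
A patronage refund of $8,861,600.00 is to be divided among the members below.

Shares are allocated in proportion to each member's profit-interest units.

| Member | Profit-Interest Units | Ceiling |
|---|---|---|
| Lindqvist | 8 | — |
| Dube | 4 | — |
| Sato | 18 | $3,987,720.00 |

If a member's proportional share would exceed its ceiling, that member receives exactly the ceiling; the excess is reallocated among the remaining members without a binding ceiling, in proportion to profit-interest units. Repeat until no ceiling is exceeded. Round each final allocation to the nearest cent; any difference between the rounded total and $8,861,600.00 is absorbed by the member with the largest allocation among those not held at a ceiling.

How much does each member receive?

Lindqvist: $3,249,253.33 | Dube: $1,624,626.67 | Sato: $3,987,720.00

Combined profit-interest units = 30.
Proportional shares (ignoring caps): Lindqvist 2,363,093.3333; Dube 1,181,546.6667; Sato 5,316,960.0000.
Capped: Sato ($3,987,720.00); balance $4,873,880.00 reallocated over remaining profit-interest units 12.
Remaining shares: Lindqvist 3,249,253.3333 → $3,249,253.33; Dube 1,624,626.6667 → $1,624,626.67.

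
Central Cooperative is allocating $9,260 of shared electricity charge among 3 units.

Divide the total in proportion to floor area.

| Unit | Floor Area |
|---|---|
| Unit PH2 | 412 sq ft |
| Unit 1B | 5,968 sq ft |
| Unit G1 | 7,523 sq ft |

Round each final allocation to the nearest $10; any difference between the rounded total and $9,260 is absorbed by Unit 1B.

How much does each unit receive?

Unit PH2: $270 · Unit 1B: $3,980 · Unit G1: $5,010

Total floor area = 13,903.
Unrounded shares: Unit PH2 412/13,903 × $9,260 = 274.41; Unit 1B 5,968/13,903 × $9,260 = 3,974.95; Unit G1 7,523/13,903 × $9,260 = 5,010.64.
After rounding ($10): Unit PH2 $270; Unit 1B $3,970; Unit G1 $5,010. Sum = $9,250.
Difference $9,260 − $9,250 = +$10 applied to Unit 1B: Unit 1B becomes $3,980.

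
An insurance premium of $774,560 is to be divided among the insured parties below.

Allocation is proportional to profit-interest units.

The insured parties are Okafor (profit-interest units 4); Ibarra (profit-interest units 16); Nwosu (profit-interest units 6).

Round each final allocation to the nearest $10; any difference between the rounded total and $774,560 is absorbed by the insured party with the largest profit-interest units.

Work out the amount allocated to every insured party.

Okafor: $119,160 · Ibarra: $476,660 · Nwosu: $178,740

Profit-interest units total: 26.
Pro-rata amounts: Okafor 4/26 × $774,560 = 119,163.08; Ibarra 16/26 × $774,560 = 476,652.31; Nwosu 6/26 × $774,560 = 178,744.62.
After rounding ($10): Okafor $119,160; Ibarra $476,650; Nwosu $178,740. Sum = $774,550.
Difference $774,560 − $774,550 = +$10 applied to largest profit-interest units (Ibarra): Ibarra becomes $476,660.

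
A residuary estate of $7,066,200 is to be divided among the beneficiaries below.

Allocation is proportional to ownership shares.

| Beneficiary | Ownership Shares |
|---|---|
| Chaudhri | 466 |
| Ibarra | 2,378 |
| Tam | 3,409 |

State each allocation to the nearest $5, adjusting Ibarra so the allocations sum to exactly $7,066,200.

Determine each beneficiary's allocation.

Chaudhri: $526,605; Ibarra: $2,687,255; Tam: $3,852,340

Combined ownership shares = 6,253.
Pro-rata amounts: Chaudhri 466/6,253 × $7,066,200 = 526,603.10; Ibarra 2,378/6,253 × $7,066,200 = 2,687,257.89; Tam 3,409/6,253 × $7,066,200 = 3,852,339.01.
At nearest $5: Chaudhri $526,605; Ibarra $2,687,260; Tam $3,852,340. Sum = $7,066,205.
Difference $7,066,200 − $7,066,205 = −$5 applied to Ibarra: Ibarra becomes $2,687,255.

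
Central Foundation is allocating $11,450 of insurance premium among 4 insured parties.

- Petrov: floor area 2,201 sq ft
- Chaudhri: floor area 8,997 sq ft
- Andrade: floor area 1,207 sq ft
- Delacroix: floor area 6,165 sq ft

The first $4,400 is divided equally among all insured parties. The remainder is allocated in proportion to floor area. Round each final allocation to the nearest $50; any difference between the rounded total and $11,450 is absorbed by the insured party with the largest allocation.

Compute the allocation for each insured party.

Petrov: $1,950 | Chaudhri: $4,500 | Andrade: $1,550 | Delacroix: $3,450

First tranche $4,400 split equally: $1,100 each.
Remainder $7,050 by floor area (total 18,570): Petrov 835.60 → $850; Chaudhri 3,415.66 → $3,400; Andrade 458.23 → $450; Delacroix 2,340.51 → $2,350.
Totals: Petrov $1,100 + $850 = $1,950; Chaudhri $1,100 + $3,400 = $4,500; Andrade $1,100 + $450 = $1,550; Delacroix $1,100 + $2,350 = $3,450.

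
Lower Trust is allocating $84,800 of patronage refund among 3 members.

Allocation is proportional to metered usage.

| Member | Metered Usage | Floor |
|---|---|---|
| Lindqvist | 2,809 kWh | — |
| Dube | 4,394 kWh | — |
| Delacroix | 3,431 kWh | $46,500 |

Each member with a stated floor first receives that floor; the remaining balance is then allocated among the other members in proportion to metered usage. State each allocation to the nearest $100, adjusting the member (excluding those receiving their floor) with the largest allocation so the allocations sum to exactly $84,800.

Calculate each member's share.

Lindqvist: $14,900 | Dube: $23,400 | Delacroix: $46,500

Guaranteed amounts: Delacroix $46,500. Balance $38,300.
Balance split over remaining metered usage 7,203: Lindqvist 14,936.10 → $14,900; Dube 23,363.90 → $23,400.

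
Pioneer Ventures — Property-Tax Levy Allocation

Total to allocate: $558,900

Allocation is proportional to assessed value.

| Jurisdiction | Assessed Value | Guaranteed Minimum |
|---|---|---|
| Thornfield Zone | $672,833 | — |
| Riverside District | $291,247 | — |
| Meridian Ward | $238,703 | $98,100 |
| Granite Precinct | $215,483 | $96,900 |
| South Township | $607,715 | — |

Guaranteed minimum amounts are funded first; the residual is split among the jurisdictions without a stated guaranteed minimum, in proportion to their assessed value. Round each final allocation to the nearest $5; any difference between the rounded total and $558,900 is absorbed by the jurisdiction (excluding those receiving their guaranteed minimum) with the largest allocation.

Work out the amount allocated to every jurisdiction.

Thornfield Zone: $155,775; Riverside District: $67,430; Meridian Ward: $98,100; Granite Precinct: $96,900; South Township: $140,695

Guaranteed amounts: Meridian Ward $98,100; Granite Precinct $96,900. Remaining pool $363,900.
Remaining pool split over remaining assessed value 1,571,795: Thornfield Zone 155,773.45 → $155,775; Riverside District 67,429.14 → $67,430; South Township 140,697.41 → $140,695.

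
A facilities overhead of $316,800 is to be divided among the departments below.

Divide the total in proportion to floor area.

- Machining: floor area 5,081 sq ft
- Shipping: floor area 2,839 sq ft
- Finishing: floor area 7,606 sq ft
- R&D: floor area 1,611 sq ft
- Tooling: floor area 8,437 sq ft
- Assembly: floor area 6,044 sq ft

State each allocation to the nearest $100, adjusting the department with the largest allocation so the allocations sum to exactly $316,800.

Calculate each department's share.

Machining: $50,900 | Shipping: $28,400 | Finishing: $76,200 | R&D: $16,100 | Tooling: $84,600 | Assembly: $60,600

Floor area total: 31,618.
Raw shares: Machining 5,081/31,618 × $316,800 = 50,909.63; Shipping 2,839/31,618 × $316,800 = 28,445.67; Finishing 7,606/31,618 × $316,800 = 76,209.15; R&D 1,611/31,618 × $316,800 = 16,141.59; Tooling 8,437/31,618 × $316,800 = 84,535.44; Assembly 6,044/31,618 × $316,800 = 60,558.52.
At nearest $100: Machining $50,900; Shipping $28,400; Finishing $76,200; R&D $16,100; Tooling $84,500; Assembly $60,600. Sum = $316,700.
Difference $316,800 − $316,700 = +$100 applied to largest allocation (Tooling): Tooling becomes $84,600.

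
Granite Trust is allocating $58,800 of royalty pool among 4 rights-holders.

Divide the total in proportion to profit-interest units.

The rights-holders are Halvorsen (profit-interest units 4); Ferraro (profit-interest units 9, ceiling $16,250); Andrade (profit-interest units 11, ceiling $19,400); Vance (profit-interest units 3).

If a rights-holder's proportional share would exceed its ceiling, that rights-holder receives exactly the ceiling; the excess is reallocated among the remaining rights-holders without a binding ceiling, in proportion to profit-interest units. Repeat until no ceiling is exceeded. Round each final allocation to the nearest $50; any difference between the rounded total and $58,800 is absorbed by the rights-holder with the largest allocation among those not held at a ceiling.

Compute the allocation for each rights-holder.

Halvorsen: $13,250 · Ferraro: $16,250 · Andrade: $19,400 · Vance: $9,900

Sum of profit-interest units: 27.
Unconstrained shares: Halvorsen 8,711.11; Ferraro 19,600.00; Andrade 23,955.56; Vance 6,533.33.
Capped: Ferraro ($16,250), Andrade ($19,400); remaining pool $23,150 reallocated over remaining profit-interest units 7.
Shares after redistribution: Halvorsen 13,228.57 → $13,250; Vance 9,921.43 → $9,900.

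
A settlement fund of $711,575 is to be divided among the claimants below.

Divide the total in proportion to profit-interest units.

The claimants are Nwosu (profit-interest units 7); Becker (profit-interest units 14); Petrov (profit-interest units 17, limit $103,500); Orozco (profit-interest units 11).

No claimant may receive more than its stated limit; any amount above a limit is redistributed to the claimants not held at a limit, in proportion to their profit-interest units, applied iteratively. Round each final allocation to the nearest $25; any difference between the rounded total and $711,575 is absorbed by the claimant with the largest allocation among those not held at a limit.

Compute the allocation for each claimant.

Sum of profit-interest units: 49.
Proportional shares (ignoring caps): Nwosu 101,653.57; Becker 203,307.14; Petrov 246,872.96; Orozco 159,741.33.
Capped: Petrov ($103,500); balance $608,075 reallocated over remaining profit-interest units 32.
Redistributed shares: Nwosu 133,016.41 → $133,025; Becker 266,032.81 → $266,025; Orozco 209,025.78 → $209,025.

Nwosu: $133,025; Becker: $266,025; Petrov: $103,500; Orozco: $209,025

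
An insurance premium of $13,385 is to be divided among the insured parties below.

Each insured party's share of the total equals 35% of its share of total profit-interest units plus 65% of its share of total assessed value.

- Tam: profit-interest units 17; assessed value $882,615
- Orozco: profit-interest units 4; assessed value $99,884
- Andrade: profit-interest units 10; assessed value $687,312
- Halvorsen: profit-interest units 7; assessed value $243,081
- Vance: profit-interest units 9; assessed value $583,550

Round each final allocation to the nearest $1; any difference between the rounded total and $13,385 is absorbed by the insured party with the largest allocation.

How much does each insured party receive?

Totals — profit-interest units 47, assessed value 2,496,442.
Blended shares (35% profit-interest units + 65% assessed value): Tam 0.3564; Orozco 0.0558; Andrade 0.2534; Halvorsen 0.1154; Vance 0.2190.
Proportional shares: Tam 4,770.45; Orozco 746.80; Andrade 3,392.08; Halvorsen 1,544.88; Vance 2,930.79.
At nearest $1: Tam $4,770; Orozco $747; Andrade $3,392; Halvorsen $1,545; Vance $2,931. Sum = $13,385.
No rounding difference to absorb.

Tam: $4,770; Orozco: $747; Andrade: $3,392; Halvorsen: $1,545; Vance: $2,931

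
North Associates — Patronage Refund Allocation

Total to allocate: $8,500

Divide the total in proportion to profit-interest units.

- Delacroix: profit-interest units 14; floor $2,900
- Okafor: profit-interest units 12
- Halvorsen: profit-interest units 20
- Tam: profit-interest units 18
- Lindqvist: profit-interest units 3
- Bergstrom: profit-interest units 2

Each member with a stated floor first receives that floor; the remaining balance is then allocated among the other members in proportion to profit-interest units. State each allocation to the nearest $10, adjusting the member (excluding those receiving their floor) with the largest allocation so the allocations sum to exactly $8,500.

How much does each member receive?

Guaranteed amounts: Delacroix $2,900. Remaining pool $5,600.
Remaining pool split over remaining profit-interest units 55: Okafor 1,221.82 → $1,220; Halvorsen 2,036.36 → $2,040; Tam 1,832.73 → $1,830; Lindqvist 305.45 → $310; Bergstrom 203.64 → $200.

Delacroix: $2,900 · Okafor: $1,220 · Halvorsen: $2,040 · Tam: $1,830 · Lindqvist: $310 · Bergstrom: $200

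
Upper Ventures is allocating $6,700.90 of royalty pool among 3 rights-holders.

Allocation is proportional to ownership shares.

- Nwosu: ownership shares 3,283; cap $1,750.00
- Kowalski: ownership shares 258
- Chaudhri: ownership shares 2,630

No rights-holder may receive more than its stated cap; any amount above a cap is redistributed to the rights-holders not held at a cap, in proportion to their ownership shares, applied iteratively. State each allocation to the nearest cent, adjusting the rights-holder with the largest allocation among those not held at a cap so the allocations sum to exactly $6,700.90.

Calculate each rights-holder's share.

Combined ownership shares = 6,171.
Pro-rata shares before constraints: Nwosu 3,564.9092; Kowalski 280.1543; Chaudhri 2,855.8365.
Capped: Nwosu ($1,750.00); balance $4,950.90 reallocated over remaining ownership shares 2,888.
Redistributed shares: Kowalski 442.2895 → $442.29; Chaudhri 4,508.6105 → $4,508.61.

Nwosu: $1,750.00; Kowalski: $442.29; Chaudhri: $4,508.61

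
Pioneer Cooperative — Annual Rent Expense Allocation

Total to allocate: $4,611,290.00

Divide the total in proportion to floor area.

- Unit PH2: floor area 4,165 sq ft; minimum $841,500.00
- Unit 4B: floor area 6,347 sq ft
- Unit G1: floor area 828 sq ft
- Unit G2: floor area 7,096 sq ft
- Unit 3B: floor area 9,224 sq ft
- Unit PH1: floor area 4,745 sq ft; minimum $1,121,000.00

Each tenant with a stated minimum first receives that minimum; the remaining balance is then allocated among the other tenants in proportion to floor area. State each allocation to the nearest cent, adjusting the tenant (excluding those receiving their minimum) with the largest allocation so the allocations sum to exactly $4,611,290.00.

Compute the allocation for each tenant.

Unit PH2: $841,500.00; Unit 4B: $715,550.97; Unit G1: $93,347.44; Unit G2: $799,992.08; Unit 3B: $1,039,899.51; Unit PH1: $1,121,000.00

Minimums first: Unit PH2 $841,500.00; Unit PH1 $1,121,000.00. Balance $2,648,790.00.
Balance split over remaining floor area 23,495: Unit 4B 715,550.9738 → $715,550.97; Unit G1 93,347.4407 → $93,347.44; Unit G2 799,992.0766 → $799,992.08; Unit 3B 1,039,899.5088 → $1,039,899.51.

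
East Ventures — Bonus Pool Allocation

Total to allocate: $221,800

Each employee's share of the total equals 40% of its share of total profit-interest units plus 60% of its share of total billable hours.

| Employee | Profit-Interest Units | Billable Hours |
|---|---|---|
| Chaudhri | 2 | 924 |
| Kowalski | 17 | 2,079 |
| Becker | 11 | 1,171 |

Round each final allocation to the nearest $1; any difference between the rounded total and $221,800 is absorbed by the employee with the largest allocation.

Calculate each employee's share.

Chaudhri: $35,375; Kowalski: $116,559; Becker: $69,866

Profit-interest units total 30; billable hours total 4,174.
Blended shares (40% profit-interest units + 60% billable hours): Chaudhri 0.1595; Kowalski 0.5255; Becker 0.3150.
Raw shares: Chaudhri 35,374.64; Kowalski 116,559.60; Becker 69,865.76.
At nearest $1: Chaudhri $35,375; Kowalski $116,560; Becker $69,866. Sum = $221,801.
Difference $221,800 − $221,801 = −$1 applied to largest allocation (Kowalski): Kowalski becomes $116,559.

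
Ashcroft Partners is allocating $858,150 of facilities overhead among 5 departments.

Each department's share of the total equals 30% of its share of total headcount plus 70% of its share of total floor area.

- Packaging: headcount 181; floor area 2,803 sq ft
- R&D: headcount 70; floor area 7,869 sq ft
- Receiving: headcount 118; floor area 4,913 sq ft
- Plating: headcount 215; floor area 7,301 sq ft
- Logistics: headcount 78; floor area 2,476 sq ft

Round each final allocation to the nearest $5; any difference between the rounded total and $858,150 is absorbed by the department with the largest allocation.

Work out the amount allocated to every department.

Packaging: $136,780 · R&D: $213,600 · Receiving: $162,255 · Plating: $256,535 · Logistics: $88,980

Headcount total 662; floor area total 25,362.
Combined weights (30% headcount + 70% floor area): Packaging 0.1594; R&D 0.2489; Receiving 0.1891; Plating 0.2989; Logistics 0.1037.
Raw shares: Packaging 136,778.76; R&D 213,601.42; Receiving 162,254.56; Plating 256,537.21; Logistics 88,978.05.
After rounding ($5): Packaging $136,780; R&D $213,600; Receiving $162,255; Plating $256,535; Logistics $88,980. Sum = $858,150.
No rounding difference to absorb.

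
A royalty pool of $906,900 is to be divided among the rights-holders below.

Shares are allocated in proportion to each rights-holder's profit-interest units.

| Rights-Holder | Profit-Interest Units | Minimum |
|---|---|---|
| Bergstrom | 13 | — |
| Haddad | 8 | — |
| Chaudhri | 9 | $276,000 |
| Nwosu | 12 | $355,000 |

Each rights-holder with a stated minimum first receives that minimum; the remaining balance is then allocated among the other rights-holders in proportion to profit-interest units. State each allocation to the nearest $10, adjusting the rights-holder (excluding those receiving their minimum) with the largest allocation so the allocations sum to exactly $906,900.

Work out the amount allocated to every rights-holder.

Bergstrom: $170,800 | Haddad: $105,100 | Chaudhri: $276,000 | Nwosu: $355,000

Guaranteed amounts: Chaudhri $276,000; Nwosu $355,000. Remaining pool $275,900.
Remaining pool split over remaining profit-interest units 21: Bergstrom 170,795.24 → $170,800; Haddad 105,104.76 → $105,100.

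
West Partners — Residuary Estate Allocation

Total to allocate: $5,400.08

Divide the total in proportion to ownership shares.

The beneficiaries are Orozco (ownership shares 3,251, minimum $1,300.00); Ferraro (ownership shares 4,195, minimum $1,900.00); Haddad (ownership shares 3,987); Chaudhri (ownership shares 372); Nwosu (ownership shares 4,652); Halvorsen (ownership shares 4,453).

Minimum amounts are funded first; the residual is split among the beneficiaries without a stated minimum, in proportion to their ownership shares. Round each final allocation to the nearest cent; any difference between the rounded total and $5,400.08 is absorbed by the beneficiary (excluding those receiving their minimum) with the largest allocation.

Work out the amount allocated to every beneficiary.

Minimums first: Orozco $1,300.00; Ferraro $1,900.00. Balance $2,200.08.
Balance split over remaining ownership shares 13,464: Haddad 651.4943 → $651.49; Chaudhri 60.7865 → $60.79; Nwosu 760.1584 → $760.16; Halvorsen 727.6408 → $727.64.

Orozco: $1,300.00; Ferraro: $1,900.00; Haddad: $651.49; Chaudhri: $60.79; Nwosu: $760.16; Halvorsen: $727.64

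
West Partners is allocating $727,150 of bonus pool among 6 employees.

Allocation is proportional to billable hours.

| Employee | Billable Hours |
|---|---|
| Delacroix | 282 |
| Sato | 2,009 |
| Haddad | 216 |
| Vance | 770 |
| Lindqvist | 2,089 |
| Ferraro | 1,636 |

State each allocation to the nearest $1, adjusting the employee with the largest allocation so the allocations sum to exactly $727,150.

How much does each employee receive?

Delacroix: $29,285 | Sato: $208,632 | Haddad: $22,431 | Vance: $79,964 | Lindqvist: $216,941 | Ferraro: $169,897

Total billable hours = 7,002.
Unrounded shares: Delacroix 282/7,002 × $727,150 = 29,285.39; Sato 2,009/7,002 × $727,150 = 208,632.44; Haddad 216/7,002 × $727,150 = 22,431.36; Vance 770/7,002 × $727,150 = 79,963.65; Lindqvist 2,089/7,002 × $727,150 = 216,940.35; Ferraro 1,636/7,002 × $727,150 = 169,896.80.
At nearest $1: Delacroix $29,285; Sato $208,632; Haddad $22,431; Vance $79,964; Lindqvist $216,940; Ferraro $169,897. Sum = $727,149.
Difference $727,150 − $727,149 = +$1 applied to largest allocation (Lindqvist): Lindqvist becomes $216,941.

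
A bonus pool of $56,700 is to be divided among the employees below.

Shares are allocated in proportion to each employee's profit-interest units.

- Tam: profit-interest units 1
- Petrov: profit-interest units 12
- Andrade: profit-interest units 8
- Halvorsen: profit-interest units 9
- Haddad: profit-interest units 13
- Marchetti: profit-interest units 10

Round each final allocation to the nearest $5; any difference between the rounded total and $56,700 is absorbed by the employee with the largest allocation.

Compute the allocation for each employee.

Combined profit-interest units = 53.
Pro-rata amounts: Tam 1/53 × $56,700 = 1,069.81; Petrov 12/53 × $56,700 = 12,837.74; Andrade 8/53 × $56,700 = 8,558.49; Halvorsen 9/53 × $56,700 = 9,628.30; Haddad 13/53 × $56,700 = 13,907.55; Marchetti 10/53 × $56,700 = 10,698.11.
After rounding ($5): Tam $1,070; Petrov $12,840; Andrade $8,560; Halvorsen $9,630; Haddad $13,910; Marchetti $10,700. Sum = $56,710.
Difference $56,700 − $56,710 = −$10 applied to largest allocation (Haddad): Haddad becomes $13,900.

Tam: $1,070; Petrov: $12,840; Andrade: $8,560; Halvorsen: $9,630; Haddad: $13,900; Marchetti: $10,700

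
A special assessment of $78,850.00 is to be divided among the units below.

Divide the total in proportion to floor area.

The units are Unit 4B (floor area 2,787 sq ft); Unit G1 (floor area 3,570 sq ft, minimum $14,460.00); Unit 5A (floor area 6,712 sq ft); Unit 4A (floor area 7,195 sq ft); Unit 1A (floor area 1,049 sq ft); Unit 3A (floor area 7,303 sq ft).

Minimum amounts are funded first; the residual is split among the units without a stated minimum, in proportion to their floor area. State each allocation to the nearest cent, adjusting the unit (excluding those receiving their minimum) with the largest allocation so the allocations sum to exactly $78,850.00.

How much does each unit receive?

Fund the minimums — Unit G1 $14,460.00. Remaining pool $64,390.00.
Remaining pool split over remaining floor area 25,046: Unit 4B 7,165.0136 → $7,165.01; Unit 5A 17,255.6768 → $17,255.68; Unit 4A 18,497.4068 → $18,497.41; Unit 1A 2,696.8422 → $2,696.84; Unit 3A 18,775.0607 → $18,775.06.

Unit 4B: $7,165.01 | Unit G1: $14,460.00 | Unit 5A: $17,255.68 | Unit 4A: $18,497.41 | Unit 1A: $2,696.84 | Unit 3A: $18,775.06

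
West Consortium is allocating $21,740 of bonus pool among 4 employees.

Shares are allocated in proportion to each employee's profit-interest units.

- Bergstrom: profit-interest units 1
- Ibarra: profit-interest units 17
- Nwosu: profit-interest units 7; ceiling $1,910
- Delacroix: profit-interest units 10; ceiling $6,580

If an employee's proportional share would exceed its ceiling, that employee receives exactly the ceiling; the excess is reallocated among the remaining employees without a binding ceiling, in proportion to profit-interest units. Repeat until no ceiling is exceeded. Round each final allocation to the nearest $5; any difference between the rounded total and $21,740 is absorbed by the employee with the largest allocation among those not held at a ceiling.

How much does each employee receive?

Bergstrom: $735 · Ibarra: $12,515 · Nwosu: $1,910 · Delacroix: $6,580

Total profit-interest units = 35.
Proportional shares (ignoring caps): Bergstrom 621.14; Ibarra 10,559.43; Nwosu 4,348.00; Delacroix 6,211.43.
Held at cap: Nwosu ($1,910); residual $19,830 reallocated over remaining profit-interest units 28.
Held at cap: Delacroix ($6,580); residual $13,250 reallocated over remaining profit-interest units 18.
Remaining shares: Bergstrom 736.11 → $735; Ibarra 12,513.89 → $12,515.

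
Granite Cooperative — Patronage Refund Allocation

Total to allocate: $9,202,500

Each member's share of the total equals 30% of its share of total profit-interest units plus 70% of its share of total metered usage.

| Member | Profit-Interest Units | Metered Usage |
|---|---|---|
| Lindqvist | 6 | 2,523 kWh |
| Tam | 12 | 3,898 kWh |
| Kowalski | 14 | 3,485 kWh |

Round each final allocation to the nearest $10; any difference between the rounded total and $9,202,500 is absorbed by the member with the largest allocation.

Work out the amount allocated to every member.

Profit-interest units total 32; metered usage total 9,906.
Composite weights (30% profit-interest units + 70% metered usage): Lindqvist 0.2345; Tam 0.3879; Kowalski 0.3775.
Proportional shares: Lindqvist 2,158,316.50; Tam 3,570,102.72; Kowalski 3,474,080.77.
At nearest $10: Lindqvist $2,158,320; Tam $3,570,100; Kowalski $3,474,080. Sum = $9,202,500.
No rounding difference to absorb.

Lindqvist: $2,158,320 | Tam: $3,570,100 | Kowalski: $3,474,080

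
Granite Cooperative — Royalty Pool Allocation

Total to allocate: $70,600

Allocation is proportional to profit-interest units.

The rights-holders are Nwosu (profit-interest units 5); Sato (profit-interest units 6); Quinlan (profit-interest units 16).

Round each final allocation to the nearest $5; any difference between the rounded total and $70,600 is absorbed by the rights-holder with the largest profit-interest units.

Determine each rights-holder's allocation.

Nwosu: $13,075; Sato: $15,690; Quinlan: $41,835

Profit-interest units total: 5 + 6 + 16 = 27.
Pro-rata amounts: Nwosu 13,074.07; Sato 15,688.89; Quinlan 41,837.04.
At nearest $5: Nwosu $13,075; Sato $15,690; Quinlan $41,835. Sum = $70,600.
Sum already equals the total — no adjustment.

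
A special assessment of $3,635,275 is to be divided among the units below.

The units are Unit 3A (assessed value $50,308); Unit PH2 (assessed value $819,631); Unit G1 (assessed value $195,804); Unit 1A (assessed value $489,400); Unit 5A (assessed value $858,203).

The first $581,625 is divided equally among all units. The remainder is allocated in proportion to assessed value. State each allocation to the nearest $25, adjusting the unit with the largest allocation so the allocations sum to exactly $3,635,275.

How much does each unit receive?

Unit 3A: $179,975 | Unit PH2: $1,153,425 | Unit G1: $364,075 | Unit 1A: $735,575 | Unit 5A: $1,202,225

Equal tier: $581,625 ÷ 5 = $116,325 apiece.
Remainder $3,053,650 by assessed value (total 2,413,346): Unit 3A 63,655.62 → $63,650; Unit PH2 1,037,093.81 → $1,037,100; Unit G1 247,754.31 → $247,750; Unit 1A 619,246.60 → $619,250; Unit 5A 1,085,899.66 → $1,085,900.
Totals: Unit 3A $116,325 + $63,650 = $179,975; Unit PH2 $116,325 + $1,037,100 = $1,153,425; Unit G1 $116,325 + $247,750 = $364,075; Unit 1A $116,325 + $619,250 = $735,575; Unit 5A $116,325 + $1,085,900 = $1,202,225.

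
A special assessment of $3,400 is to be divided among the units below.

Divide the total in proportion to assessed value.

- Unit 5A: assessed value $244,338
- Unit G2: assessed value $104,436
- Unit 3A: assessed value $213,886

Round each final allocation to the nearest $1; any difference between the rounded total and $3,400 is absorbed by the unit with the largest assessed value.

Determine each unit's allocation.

Sum of assessed value: 244,338 + 104,436 + 213,886 = 562,660.
Pro-rata amounts: Unit 5A 1,476.47; Unit G2 631.08; Unit 3A 1,292.45.
After rounding ($1): Unit 5A $1,476; Unit G2 $631; Unit 3A $1,292. Sum = $3,399.
Difference $3,400 − $3,399 = +$1 applied to largest assessed value (Unit 5A): Unit 5A becomes $1,477.

Unit 5A: $1,477; Unit G2: $631; Unit 3A: $1,292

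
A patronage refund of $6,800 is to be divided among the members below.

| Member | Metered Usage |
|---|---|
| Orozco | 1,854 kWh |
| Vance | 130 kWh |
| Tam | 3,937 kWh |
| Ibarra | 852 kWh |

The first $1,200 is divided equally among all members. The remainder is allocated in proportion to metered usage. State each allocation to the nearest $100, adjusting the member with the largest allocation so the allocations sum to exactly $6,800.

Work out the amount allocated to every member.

First tranche $1,200 split equally: $300 each.
Remainder $5,600 by metered usage (total 6,773): Orozco 1,532.91 → $1,500; Vance 107.49 → $100; Tam 3,255.16 → $3,300; Ibarra 704.44 → $700.
Totals: Orozco $300 + $1,500 = $1,800; Vance $300 + $100 = $400; Tam $300 + $3,300 = $3,600; Ibarra $300 + $700 = $1,000.

Orozco: $1,800 · Vance: $400 · Tam: $3,600 · Ibarra: $1,000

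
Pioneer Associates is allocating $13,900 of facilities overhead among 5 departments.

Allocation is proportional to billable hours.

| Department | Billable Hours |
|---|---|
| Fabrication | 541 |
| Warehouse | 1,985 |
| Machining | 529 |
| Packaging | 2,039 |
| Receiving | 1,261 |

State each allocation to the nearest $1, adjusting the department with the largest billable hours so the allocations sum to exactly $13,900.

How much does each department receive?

Fabrication: $1,183 · Warehouse: $4,342 · Machining: $1,157 · Packaging: $4,460 · Receiving: $2,758

Combined billable hours = 541 + 1,985 + 529 + 2,039 + 1,261 = 6,355.
Proportional shares: Fabrication 1,183.30; Warehouse 4,341.70; Machining 1,157.06; Packaging 4,459.81; Receiving 2,758.13.
Rounded to nearest $1: Fabrication $1,183; Warehouse $4,342; Machining $1,157; Packaging $4,460; Receiving $2,758. Sum = $13,900.
No rounding difference to absorb.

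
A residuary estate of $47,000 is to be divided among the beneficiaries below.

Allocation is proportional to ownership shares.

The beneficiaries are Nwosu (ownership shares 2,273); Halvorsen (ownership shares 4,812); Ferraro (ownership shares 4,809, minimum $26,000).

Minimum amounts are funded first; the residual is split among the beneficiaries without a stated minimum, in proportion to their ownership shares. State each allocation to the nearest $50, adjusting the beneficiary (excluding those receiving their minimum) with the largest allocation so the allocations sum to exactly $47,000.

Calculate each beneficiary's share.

Nwosu: $6,750 · Halvorsen: $14,250 · Ferraro: $26,000

Guaranteed amounts: Ferraro $26,000. Remaining pool $21,000.
Remaining pool split over remaining ownership shares 7,085: Nwosu 6,737.19 → $6,750; Halvorsen 14,262.81 → $14,250.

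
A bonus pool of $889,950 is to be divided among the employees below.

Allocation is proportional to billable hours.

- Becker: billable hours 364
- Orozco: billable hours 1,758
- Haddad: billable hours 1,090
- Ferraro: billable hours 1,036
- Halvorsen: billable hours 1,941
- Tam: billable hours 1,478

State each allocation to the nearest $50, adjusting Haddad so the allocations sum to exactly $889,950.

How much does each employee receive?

Combined billable hours = 7,667.
Proportional shares: Becker 364/7,667 × $889,950 = 42,251.44; Orozco 1,758/7,667 × $889,950 = 204,060.53; Haddad 1,090/7,667 × $889,950 = 126,522.17; Ferraro 1,036/7,667 × $889,950 = 120,254.10; Halvorsen 1,941/7,667 × $889,950 = 225,302.33; Tam 1,478/7,667 × $889,950 = 171,559.42.
Rounded to nearest $50: Becker $42,250; Orozco $204,050; Haddad $126,500; Ferraro $120,250; Halvorsen $225,300; Tam $171,550. Sum = $889,900.
Difference $889,950 − $889,900 = +$50 applied to Haddad: Haddad becomes $126,550.

Becker: $42,250 · Orozco: $204,050 · Haddad: $126,550 · Ferraro: $120,250 · Halvorsen: $225,300 · Tam: $171,550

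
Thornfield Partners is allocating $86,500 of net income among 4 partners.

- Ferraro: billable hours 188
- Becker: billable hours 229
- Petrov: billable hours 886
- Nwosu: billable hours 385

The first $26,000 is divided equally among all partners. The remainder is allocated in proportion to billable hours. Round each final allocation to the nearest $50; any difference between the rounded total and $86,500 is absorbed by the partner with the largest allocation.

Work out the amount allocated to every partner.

Equal tier: $26,000 ÷ 4 = $6,500 apiece.
Remainder $60,500 by billable hours (total 1,688): Ferraro 6,738.15 → $6,750; Becker 8,207.64 → $8,200; Petrov 31,755.33 → $31,750; Nwosu 13,798.87 → $13,800.
Totals: Ferraro $6,500 + $6,750 = $13,250; Becker $6,500 + $8,200 = $14,700; Petrov $6,500 + $31,750 = $38,250; Nwosu $6,500 + $13,800 = $20,300.

Ferraro: $13,250; Becker: $14,700; Petrov: $38,250; Nwosu: $20,300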